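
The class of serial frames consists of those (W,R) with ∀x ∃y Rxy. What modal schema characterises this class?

A defining formula is □p → ◇p (the D axiom).
Suppose □p→◇p is valid. At any x set V(p)=W. Then □p at x, so ◇p at x, so x has a successor.

□p → ◇p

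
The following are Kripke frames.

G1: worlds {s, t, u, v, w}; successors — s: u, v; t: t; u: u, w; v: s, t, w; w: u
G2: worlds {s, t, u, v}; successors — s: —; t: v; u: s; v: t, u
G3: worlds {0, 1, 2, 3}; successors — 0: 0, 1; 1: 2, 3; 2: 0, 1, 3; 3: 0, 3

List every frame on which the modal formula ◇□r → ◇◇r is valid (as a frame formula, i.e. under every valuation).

This is the axiom for a generalized confluence (Geach) condition; its first-order frame correspondent is ∀x ∀y (xRy → ∃w (yRw ∧ xR²w)).
G1: satisfies the condition.
G2: fails — uRs but no w with sRw and uR²w.
G3: satisfies the condition.
Valid on: G1, G3.

G1, G3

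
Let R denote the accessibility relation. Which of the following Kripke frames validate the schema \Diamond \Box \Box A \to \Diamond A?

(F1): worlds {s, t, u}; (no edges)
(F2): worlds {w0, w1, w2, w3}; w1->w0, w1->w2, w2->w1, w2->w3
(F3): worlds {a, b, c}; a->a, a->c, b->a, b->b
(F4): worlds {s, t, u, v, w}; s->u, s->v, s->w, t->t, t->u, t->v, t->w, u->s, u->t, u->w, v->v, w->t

(F1), (F4)

This is the axiom for a generalized confluence (Geach) condition; its first-order frame correspondent is \forall x \forall y (xRy \to \exists w (y R^2 w \wedge xRw)).
(F1): ✓.
(F2): fails — w1Rw0 but no w with w0R²w and w1Rw.
(F3): fails — aRc but no w with cR²w and aRw.
(F4): ✓.
Valid on: (F1), (F4).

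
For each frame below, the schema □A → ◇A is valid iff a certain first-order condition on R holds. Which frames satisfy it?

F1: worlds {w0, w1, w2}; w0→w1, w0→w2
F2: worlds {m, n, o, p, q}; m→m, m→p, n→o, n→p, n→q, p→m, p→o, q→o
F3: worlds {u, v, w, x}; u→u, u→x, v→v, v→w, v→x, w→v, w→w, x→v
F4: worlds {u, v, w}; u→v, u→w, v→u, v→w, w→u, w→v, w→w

F3, F4

The schema corresponds to seriality: ∀x ∃y Rxy.
F1: fails — world w1 has no successor.
F2: fails — world o has no successor.
F3: ✓.
F4: ✓.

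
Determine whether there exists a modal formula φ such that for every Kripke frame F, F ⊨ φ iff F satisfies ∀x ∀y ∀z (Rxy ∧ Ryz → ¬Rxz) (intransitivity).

Not modally definable

Any modally definable frame class is closed under surjective bounded morphisms.
The 3-cycle (worlds s,t,u with s→t→u→s) is intransitive. Mapping every world to a single reflexive point • is a surjective bounded morphism; the reflexive point is not intransitive (R••∧R•• but R••).
Hence intransitivity is not modally definable.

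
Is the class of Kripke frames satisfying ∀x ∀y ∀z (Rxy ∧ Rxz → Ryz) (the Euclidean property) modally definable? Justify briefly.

The condition is the Euclidean property. A defining modal formula is ◇r → □◇r.
Suppose ◇r→□◇r is valid. Take Rxy, Rxz and set V(r)={y}. Then ◇r at x, so □◇r at x, so ◇r at z, so some w with Rzw has r; w=y, i.e. Rzy. By symmetry of the argument, Ryz.

Yes — defined by ◇r → □◇r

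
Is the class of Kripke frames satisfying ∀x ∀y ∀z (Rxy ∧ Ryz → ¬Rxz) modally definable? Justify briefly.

No

Any modally definable frame class is closed under surjective bounded morphisms.
The 3-cycle (worlds s,t,u with s→t→u→s) is intransitive. Mapping every world to a single reflexive point • is a surjective bounded morphism; the reflexive point is not intransitive (R••∧R•• but R••).
So the class is not modally definable.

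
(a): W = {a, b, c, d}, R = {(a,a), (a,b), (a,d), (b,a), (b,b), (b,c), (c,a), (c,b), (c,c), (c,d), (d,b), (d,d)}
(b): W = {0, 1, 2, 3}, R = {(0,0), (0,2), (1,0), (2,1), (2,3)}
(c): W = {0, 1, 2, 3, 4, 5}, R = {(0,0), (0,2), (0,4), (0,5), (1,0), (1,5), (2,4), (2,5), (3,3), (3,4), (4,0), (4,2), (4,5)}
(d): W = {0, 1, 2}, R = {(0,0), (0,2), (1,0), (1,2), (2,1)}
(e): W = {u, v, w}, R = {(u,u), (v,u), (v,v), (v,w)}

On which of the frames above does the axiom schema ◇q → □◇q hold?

none

This is the axiom for the Euclidean property; its first-order frame correspondent is ∀x ∀y ∀z (Rxy ∧ Rxz → Ryz).
(a): fails — Rab and Rad but not Rbd.
(b): fails — R02 and R00 but not R20.
(c): fails — R02 and R00 but not R20.
(d): fails — R02 and R00 but not R20.
(e): fails — Rvu and Rvw but not Ruw.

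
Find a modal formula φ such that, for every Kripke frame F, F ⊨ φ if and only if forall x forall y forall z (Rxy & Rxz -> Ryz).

The condition is the Euclidean property. The 5 schema ◇r → □◇r defines it.
Suppose ◇r→□◇r is valid. Take Rxy, Rxz and set V(r)={y}. Then ◇r at x, so □◇r at x, so ◇r at z, so some w with Rzw has r; w=y, i.e. Rzy. By symmetry of the argument, Ryz.

◇r → □◇r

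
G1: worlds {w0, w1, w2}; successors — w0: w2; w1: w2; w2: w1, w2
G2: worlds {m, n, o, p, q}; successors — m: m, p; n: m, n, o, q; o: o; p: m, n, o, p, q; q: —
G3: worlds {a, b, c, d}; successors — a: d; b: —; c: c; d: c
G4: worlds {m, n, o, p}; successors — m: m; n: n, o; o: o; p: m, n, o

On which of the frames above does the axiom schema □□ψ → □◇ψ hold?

G1, G3, G4

The schema corresponds to a generalized confluence (Geach) condition: ∀x ∀z (xRz → ∃w (xR²w ∧ zRw)).
G1: ✓.
G2: fails — nRq but no w with nR²w and qRw.
G3: ✓.
G4: ✓.
Valid on: G1, G3, G4.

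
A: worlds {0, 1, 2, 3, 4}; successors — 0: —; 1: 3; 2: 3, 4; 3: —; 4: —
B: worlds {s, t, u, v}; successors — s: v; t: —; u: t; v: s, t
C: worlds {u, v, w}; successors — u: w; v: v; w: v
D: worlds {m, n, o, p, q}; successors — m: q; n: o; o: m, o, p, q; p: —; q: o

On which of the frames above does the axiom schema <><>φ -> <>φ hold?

A

This is the axiom for transitivity; its first-order frame correspondent is forall x forall y forall z (Rxy & Ryz -> Rxz).
A: satisfies the condition.
B: fails — Rsv and Rvt but not Rst.
C: fails — Ruw and Rwv but not Ruv.
D: fails — Rno and Rom but not Rnm.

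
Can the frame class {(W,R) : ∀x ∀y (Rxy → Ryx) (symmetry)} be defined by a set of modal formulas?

This is a Sahlqvist condition; the B axiom q → □◇q defines it.
Suppose q→□◇q is valid. Take Rxy and set V(q)={x}. Then q at x, so □◇q at x, so ◇q at y, so some z with Ryz has q; z=x, i.e. Ryx.

Definable; q → □◇q defines it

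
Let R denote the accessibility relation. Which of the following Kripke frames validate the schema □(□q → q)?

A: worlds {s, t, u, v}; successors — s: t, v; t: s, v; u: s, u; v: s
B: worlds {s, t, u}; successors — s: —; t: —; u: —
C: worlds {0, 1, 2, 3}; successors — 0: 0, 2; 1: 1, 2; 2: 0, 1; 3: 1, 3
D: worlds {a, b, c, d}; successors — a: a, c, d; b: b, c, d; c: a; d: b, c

B

Frame correspondent (Sahlqvist): ∀x ∀y (Rxy → Ryy) — i.e. shift-reflexivity.
A: fails — Rtv but not Rvv.
B: satisfies the condition.
C: fails — R02 but not R22.
D: fails — Rbc but not Rcc.
Valid on: B.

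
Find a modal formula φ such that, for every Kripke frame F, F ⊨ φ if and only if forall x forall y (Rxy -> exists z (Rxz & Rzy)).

□□q → □q

This is density; the standard corresponding axiom is C4: □□q → □q.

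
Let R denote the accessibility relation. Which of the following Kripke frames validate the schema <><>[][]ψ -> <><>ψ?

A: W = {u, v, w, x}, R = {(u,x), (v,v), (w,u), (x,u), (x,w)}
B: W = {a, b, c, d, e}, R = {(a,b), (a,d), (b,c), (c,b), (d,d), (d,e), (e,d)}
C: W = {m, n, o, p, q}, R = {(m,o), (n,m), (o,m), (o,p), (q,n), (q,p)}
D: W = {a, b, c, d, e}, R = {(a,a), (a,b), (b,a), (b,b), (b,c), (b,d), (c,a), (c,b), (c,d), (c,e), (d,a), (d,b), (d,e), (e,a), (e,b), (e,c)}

Frame correspondent (Sahlqvist): forall x forall y (x R^2 y -> exists w (y R^2 w & x R^2 w)) — i.e. a generalized confluence (Geach) condition.
A: fails — uR²w but no t with wR²t and uR²t.
B: satisfies the condition.
C: fails — mR²p but no w with pR²w and mR²w.
D: satisfies the condition.
Valid on: B, D.

B, D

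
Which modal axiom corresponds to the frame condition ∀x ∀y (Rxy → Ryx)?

p → □◇p

This is symmetry; the standard corresponding axiom is B: p → □◇p.
Suppose p→□◇p is valid. Take Rxy and set V(p)={x}. Then p at x, so □◇p at x, so ◇p at y, so some z with Ryz has p; z=x, i.e. Ryx.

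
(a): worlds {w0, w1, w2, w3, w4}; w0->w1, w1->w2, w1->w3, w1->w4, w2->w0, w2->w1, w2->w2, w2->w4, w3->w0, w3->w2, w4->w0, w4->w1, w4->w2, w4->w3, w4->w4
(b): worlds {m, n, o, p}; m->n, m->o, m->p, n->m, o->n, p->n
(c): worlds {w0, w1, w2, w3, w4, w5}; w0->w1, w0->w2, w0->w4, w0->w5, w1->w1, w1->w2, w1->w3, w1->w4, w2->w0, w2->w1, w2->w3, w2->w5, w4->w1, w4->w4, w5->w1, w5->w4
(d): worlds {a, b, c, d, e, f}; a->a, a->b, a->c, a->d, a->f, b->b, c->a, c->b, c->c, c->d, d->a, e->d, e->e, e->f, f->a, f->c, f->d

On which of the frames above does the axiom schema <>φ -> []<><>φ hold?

This is the axiom for a generalized confluence (Geach) condition; its first-order frame correspondent is forall x forall y forall z ((xRy & xRz) -> exists w (y = w & z R^2 w)).
(a): fails — w1Rw3, w1Rw3 but no w with w3=w and w3R²w.
(b): fails — mRn, mRo but no w with n=w and oR²w.
(c): fails — w0Rw5, w0Rw4 but no w with w5=w and w4R²w.
(d): fails — aRa, aRb but no w with a=w and bR²w.
Valid on no frame.

none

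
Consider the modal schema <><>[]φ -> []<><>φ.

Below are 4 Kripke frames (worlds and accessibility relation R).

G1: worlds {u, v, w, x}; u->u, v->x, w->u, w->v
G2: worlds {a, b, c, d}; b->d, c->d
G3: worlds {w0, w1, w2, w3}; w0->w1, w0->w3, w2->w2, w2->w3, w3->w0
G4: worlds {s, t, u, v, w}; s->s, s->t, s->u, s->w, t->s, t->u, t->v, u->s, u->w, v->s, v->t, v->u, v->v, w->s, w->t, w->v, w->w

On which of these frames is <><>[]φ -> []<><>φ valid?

G2, G4

This is the axiom for a generalized confluence (Geach) condition; its first-order frame correspondent is forall x forall y forall z ((x R^2 y & xRz) -> exists w (yRw & z R^2 w)).
G1: fails — wR²u, wRv but no t with uRt and vR²t.
G2: ✓.
G3: fails — w0R²w0, w0Rw1 but no w with w0Rw and w1R²w.
G4: ✓.
Valid on: G2, G4.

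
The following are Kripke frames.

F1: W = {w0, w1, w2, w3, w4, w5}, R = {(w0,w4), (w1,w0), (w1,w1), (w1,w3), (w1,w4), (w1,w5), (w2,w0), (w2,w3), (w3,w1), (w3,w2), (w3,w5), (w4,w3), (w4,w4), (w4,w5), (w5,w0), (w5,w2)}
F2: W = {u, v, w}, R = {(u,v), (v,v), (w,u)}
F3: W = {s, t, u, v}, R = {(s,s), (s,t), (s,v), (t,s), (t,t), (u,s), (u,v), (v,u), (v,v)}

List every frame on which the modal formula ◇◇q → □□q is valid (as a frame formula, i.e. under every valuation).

This is the axiom for a generalized confluence (Geach) condition; its first-order frame correspondent is ∀x ∀y ∀z ((xR²y ∧ xR²z) → ∃w (y = w ∧ z = w)).
F1: fails — w0R²w3, w0R²w4 but w3 ≠ w4.
F2: ✓.
F3: fails — sR²s, sR²t but s ≠ t.

F2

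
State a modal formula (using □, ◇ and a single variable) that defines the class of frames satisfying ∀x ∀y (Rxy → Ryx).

q → □◇q

The condition is symmetry. The B schema q → □◇q defines it.
Suppose q→□◇q is valid. Take Rxy and set V(q)={x}. Then q at x, so □◇q at x, so ◇q at y, so some z with Ryz has q; z=x, i.e. Ryx.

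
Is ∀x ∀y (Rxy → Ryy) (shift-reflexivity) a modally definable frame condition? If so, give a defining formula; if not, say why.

Definable; □(□q → q) defines it

Yes: it is shift-reflexivity, defined by the T□ schema □(□q → q).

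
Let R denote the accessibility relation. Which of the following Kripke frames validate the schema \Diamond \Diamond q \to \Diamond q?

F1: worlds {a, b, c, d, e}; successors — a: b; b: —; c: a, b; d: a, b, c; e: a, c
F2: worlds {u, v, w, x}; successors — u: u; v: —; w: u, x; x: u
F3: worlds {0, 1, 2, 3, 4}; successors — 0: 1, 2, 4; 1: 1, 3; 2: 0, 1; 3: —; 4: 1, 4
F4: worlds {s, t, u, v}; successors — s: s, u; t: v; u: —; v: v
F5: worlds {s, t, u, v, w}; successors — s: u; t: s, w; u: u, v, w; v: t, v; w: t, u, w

F2, F4

This is the axiom for transitivity; its first-order frame correspondent is \forall x \forall y \forall z (Rxy \wedge Ryz \to Rxz).
F1: fails — Rea and Rab but not Reb.
F2: holds.
F3: fails — R02 and R20 but not R00.
F4: holds.
F5: fails — Ruv and Rvt but not Rut.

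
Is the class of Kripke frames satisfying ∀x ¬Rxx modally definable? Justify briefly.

If a class were modally definable it would be closed under surjective bounded morphisms (Goldblatt–Thomason).
The 4-cycle (worlds w0,w1,w2,w3 with w0→w1→w2→w3→w0) is irreflexive, and the map sending every world to a single reflexive point • is a surjective bounded morphism (forth: every edge maps to (•,•); back: every world has a successor). So any modal formula valid on the 4-cycle is also valid on the reflexive point, which is not irreflexive.
So the class is not modally definable.

Not definable by any modal formula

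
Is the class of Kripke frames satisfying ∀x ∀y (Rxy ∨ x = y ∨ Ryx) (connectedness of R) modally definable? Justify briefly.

Modal frame validity is preserved under disjoint unions.
Take 4 disjoint single-world reflexive frames: each is trivially connected, but their disjoint union has 4 worlds with no edge between distinct components, so it is not connected.
Hence connectedness of R is not modally definable.

No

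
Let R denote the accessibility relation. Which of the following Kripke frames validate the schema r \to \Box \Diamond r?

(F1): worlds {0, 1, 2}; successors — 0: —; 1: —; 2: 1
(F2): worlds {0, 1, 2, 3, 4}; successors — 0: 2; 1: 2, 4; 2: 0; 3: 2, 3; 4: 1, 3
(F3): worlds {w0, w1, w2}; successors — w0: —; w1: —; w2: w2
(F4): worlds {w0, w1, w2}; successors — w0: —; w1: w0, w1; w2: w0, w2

This is the axiom for symmetry; its first-order frame correspondent is \forall x \forall y (Rxy \to Ryx).
(F1): fails — R21 but not R12.
(F2): fails — R32 but not R23.
(F3): condition met.
(F4): fails — Rw1w0 but not Rw0w1.

(F3)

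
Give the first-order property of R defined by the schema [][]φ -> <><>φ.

forall x exists w (x R^2 w & x R^2 w)

This is a Sahlqvist (Geach-type) schema ◇^0□^2φ → □^0◇^2φ.
First-order correspondent: forall x exists w (x R^2 w & x R^2 w).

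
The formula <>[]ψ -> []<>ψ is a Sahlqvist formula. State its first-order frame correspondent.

convergence

Suppose ◇□ψ→□◇ψ is valid. Take Rxy, Rxz and set V(ψ)={w : Ryw}. Then □ψ at y so ◇□ψ at x, so □◇ψ at x, so ◇ψ at z, giving w with Rzw and Ryw.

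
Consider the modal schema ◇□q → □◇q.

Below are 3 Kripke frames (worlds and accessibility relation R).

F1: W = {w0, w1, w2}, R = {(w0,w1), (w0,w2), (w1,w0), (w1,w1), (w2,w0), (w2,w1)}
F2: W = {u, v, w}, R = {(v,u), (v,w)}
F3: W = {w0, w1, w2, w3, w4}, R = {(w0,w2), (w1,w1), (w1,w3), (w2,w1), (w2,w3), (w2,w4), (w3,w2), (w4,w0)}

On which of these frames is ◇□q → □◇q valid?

Frame correspondent (Sahlqvist): ∀x ∀y ∀z (Rxy ∧ Rxz → ∃w (Ryw ∧ Rzw)) — i.e. convergence.
F1: ✓.
F2: fails — Rvu and Rvu but u and u have no common successor.
F3: fails — Rw1w1 and Rw1w3 but w1 and w3 have no common successor.
Valid on: F1.

F1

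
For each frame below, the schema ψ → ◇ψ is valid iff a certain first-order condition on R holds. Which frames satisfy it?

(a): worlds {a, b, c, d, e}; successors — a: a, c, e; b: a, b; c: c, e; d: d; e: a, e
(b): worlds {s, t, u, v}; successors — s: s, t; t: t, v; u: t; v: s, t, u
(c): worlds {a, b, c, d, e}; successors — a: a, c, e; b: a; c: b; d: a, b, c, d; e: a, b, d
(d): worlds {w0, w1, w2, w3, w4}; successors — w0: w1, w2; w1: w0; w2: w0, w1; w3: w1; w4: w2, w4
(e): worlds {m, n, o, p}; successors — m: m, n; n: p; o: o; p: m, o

(a)

The schema corresponds to reflexivity: ∀x Rxx.
(a): satisfies the condition.
(b): fails — world u does not see itself.
(c): fails — world b does not see itself.
(d): fails — world w0 does not see itself.
(e): fails — world n does not see itself.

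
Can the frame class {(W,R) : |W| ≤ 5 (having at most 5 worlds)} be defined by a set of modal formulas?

Not definable by any modal formula

Any modally definable frame class is closed under disjoint unions.
Any modal formula valid on each of 6 disjoint one-world frames is valid on their disjoint union (validity is preserved under disjoint unions). Each one-world frame has |W|=1≤5, but the union has |W|=6.
Hence having at most 5 worlds is not modally definable.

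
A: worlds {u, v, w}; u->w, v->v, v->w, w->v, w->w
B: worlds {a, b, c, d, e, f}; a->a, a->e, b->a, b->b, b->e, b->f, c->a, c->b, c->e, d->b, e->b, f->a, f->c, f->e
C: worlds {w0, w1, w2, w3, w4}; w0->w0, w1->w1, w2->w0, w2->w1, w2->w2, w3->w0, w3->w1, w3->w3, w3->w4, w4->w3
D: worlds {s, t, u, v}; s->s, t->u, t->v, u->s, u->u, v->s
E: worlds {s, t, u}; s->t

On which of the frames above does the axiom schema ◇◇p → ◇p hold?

Frame correspondent (Sahlqvist): ∀x ∀y ∀z (Rxy ∧ Ryz → Rxz) — i.e. transitivity.
A: fails — Ruw and Rwv but not Ruv.
B: fails — Reb and Rbf but not Ref.
C: fails — Rw4w3 and Rw3w1 but not Rw4w1.
D: fails — Rtv and Rvs but not Rts.
E: holds.

E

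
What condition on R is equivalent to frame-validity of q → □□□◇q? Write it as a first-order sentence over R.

∀x ∀z (xR³z → ∃w (x = w ∧ zRw))

This is a Sahlqvist (Geach-type) schema ◇^0□^0q → □^3◇^1q.
Minimal-valuation argument: fix x; take any y with xR^0y and any z with xR^3z. Set V(q) to the set of worlds R-reachable from y in exactly 0 steps. Then □^0q holds at y, so the antecedent holds at x; validity forces ◇^1q at z, giving a w with zR^1w and yR^0w.
First-order correspondent: ∀x ∀z (xR³z → ∃w (x = w ∧ zRw)).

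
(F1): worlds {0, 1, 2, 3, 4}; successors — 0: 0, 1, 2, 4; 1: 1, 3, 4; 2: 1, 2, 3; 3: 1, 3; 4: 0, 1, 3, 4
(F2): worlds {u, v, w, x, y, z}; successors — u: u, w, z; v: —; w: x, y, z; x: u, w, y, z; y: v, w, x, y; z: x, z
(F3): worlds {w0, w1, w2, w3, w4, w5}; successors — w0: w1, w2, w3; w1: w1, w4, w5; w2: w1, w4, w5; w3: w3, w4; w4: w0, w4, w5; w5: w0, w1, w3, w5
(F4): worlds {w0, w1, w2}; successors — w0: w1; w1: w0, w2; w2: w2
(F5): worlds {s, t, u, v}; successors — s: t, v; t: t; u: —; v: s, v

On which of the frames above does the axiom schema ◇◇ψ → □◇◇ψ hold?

none

This is the axiom for a generalized confluence (Geach) condition; its first-order frame correspondent is ∀x ∀y ∀z ((xR²y ∧ xRz) → ∃w (y = w ∧ zR²w)).
(F1): fails — 0R²0, 0R2 but no w with 0=w and 2R²w.
(F2): fails — wR²v, wRz but no t with v=t and zR²t.
(F3): fails — w0R²w1, w0Rw3 but no w with w1=w and w3R²w.
(F4): fails — w0R²w0, w0Rw1 but no w with w0=w and w1R²w.
(F5): fails — sR²s, sRt but no w with s=w and tR²w.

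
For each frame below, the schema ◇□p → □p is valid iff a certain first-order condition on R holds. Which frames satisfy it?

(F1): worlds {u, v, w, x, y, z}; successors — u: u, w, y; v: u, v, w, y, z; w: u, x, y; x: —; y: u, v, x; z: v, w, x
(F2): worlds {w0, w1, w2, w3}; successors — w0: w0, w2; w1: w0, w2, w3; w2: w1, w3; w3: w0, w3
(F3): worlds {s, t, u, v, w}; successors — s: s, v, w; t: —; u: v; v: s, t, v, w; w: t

none

The schema corresponds to a generalized confluence (Geach) condition: ∀x ∀y ∀z ((xRy ∧ xRz) → ∃w (yRw ∧ z = w)).
(F1): fails — uRw, uRw but no t with wRt and w=t.
(F2): fails — w0Rw2, w0Rw0 but no w with w2Rw and w0=w.
(F3): fails — sRw, sRs but no w* with wRw* and s=w*.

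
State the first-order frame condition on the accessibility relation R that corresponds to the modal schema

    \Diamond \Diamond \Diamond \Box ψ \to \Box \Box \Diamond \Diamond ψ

\forall x \forall y \forall z ((x R^3 y \wedge x R^2 z) \to \exists w (yRw \wedge z R^2 w))

This is a Sahlqvist (Geach-type) schema ◇^3□^1ψ → □^2◇^2ψ.
Minimal-valuation argument: fix x; take any y with xR^3y and any z with xR^2z. Set V(ψ) to the set of worlds R-reachable from y in exactly 1 step. Then □^1ψ holds at y, so the antecedent holds at x; validity forces ◇^2ψ at z, giving a w with zR^2w and yR^1w.
First-order correspondent: \forall x \forall y \forall z ((x R^3 y \wedge x R^2 z) \to \exists w (yRw \wedge z R^2 w)).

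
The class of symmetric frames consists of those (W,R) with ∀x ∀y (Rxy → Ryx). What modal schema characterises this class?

The condition is symmetry. The B schema p → □◇p defines it.
Suppose p→□◇p is valid. Take Rxy and set V(p)={x}. Then p at x, so □◇p at x, so ◇p at y, so some z with Ryz has p; z=x, i.e. Ryx.

p → □◇p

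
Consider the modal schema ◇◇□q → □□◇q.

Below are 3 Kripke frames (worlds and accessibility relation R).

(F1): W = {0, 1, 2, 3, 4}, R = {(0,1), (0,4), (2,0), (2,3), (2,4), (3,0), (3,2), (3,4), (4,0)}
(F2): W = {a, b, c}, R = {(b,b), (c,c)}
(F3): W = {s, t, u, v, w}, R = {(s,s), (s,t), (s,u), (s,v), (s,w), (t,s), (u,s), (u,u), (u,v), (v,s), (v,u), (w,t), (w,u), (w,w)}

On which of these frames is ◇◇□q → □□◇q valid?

(F2)

This is the axiom for a generalized confluence (Geach) condition; its first-order frame correspondent is ∀x ∀y ∀z ((xR²y ∧ xR²z) → ∃w (yRw ∧ zRw)).
(F1): fails — 2R²0, 2R²1 but no w with 0Rw and 1Rw.
(F2): satisfies the condition.
(F3): fails — sR²t, sR²w but no w* with tRw* and wRw*.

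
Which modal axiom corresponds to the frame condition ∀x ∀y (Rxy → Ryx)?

This is symmetry; the standard corresponding axiom is B: q → □◇q.
Suppose q→□◇q is valid. Take Rxy and set V(q)={x}. Then q at x, so □◇q at x, so ◇q at y, so some z with Ryz has q; z=x, i.e. Ryx.

q → □◇q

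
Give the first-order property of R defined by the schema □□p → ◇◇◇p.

∀x ∃w (xR²w ∧ xR³w)

This is a Sahlqvist (Geach-type) schema ◇^0□^2p → □^0◇^3p.
First-order correspondent: ∀x ∃w (xR²w ∧ xR³w).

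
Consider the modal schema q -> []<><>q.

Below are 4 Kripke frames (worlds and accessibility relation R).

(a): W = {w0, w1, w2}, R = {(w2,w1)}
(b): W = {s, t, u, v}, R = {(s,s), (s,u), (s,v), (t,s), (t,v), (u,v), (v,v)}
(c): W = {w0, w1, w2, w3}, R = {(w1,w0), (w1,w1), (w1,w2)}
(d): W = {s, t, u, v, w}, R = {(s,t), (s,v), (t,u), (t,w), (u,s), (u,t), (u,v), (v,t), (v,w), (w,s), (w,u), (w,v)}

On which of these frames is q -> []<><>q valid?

(d)

Frame correspondent (Sahlqvist): forall x forall z (xRz -> exists w (x = w & z R^2 w)) — i.e. a generalized confluence (Geach) condition.
(a): fails — w2Rw1 but no w with w2=w and w1R²w.
(b): fails — sRu but no w with s=w and uR²w.
(c): fails — w1Rw0 but no w with w1=w and w0R²w.
(d): ✓.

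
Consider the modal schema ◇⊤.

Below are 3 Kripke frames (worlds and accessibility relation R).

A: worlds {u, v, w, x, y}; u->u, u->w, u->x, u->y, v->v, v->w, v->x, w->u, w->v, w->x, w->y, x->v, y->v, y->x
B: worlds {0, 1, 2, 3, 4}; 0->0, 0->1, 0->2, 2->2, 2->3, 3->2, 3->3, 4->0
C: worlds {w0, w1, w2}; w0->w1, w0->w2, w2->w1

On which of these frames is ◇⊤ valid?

A

This is the axiom for seriality; its first-order frame correspondent is ∀x ∃y Rxy.
A: condition met.
B: fails — world 1 has no successor.
C: fails — world w1 has no successor.
Valid on: A.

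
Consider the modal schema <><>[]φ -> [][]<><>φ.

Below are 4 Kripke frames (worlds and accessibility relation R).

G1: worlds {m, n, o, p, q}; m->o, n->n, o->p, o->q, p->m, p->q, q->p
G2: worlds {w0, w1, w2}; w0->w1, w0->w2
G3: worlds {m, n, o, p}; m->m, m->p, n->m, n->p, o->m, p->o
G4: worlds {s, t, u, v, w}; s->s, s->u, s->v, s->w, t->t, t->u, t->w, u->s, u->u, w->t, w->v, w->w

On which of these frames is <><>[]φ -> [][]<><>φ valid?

This is the axiom for a generalized confluence (Geach) condition; its first-order frame correspondent is forall x forall y forall z ((x R^2 y & x R^2 z) -> exists w (yRw & z R^2 w)).
G1: fails — mR²p, mR²p but no w with pRw and pR²w.
G2: ✓.
G3: fails — mR²p, mR²o but no w with pRw and oR²w.
G4: fails — sR²s, sR²v but no w* with sRw* and vR²w*.

G2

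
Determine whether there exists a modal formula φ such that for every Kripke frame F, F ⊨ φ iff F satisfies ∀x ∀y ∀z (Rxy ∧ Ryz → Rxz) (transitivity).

Yes: it is transitivity, defined by the 4 schema □r → □□r.
Suppose □r→□□r is valid. Take Rxy, Ryz and set V(r)={w : Rxw}. Then □r at x, so □□r at x, so □r at y, so r at z, i.e. Rxz.

Yes — defined by □r → □□r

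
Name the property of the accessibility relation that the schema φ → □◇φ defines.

symmetry: ∀x ∀y (Rxy → Ryx)

Suppose φ→□◇φ is valid. Take Rxy and set V(φ)={x}. Then φ at x, so □◇φ at x, so ◇φ at y, so some z with Ryz has φ; z=x, i.e. Ryx.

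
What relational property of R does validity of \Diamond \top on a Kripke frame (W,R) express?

seriality: \forall x \exists y Rxy

◇⊤ holds at w iff w has a successor, so frame-validity of ◇⊤ is exactly seriality. Equivalently via □ψ → ◇ψ:
Suppose □ψ→◇ψ is valid. At any x set V(ψ)=W. Then □ψ at x, so ◇ψ at x, so x has a successor.
Conversely, on a frame with seriality the schema holds at every world under every valuation.
Frame condition: \forall x \exists y Rxy.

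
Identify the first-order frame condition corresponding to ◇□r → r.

Equivalently (dual form): r → □◇r.
Suppose r→□◇r is valid. Take Rxy and set V(r)={x}. Then r at x, so □◇r at x, so ◇r at y, so some z with Ryz has r; z=x, i.e. Ryx.

symmetry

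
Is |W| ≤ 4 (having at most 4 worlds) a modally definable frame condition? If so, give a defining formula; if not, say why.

Not modally definable

If a class were modally definable it would be closed under disjoint unions (Goldblatt–Thomason).
Any modal formula valid on each of 5 disjoint one-world frames is valid on their disjoint union (validity is preserved under disjoint unions). Each one-world frame has |W|=1≤4, but the union has |W|=5.
So no modal formula (or set of formulas) defines exactly the |W|≤4 frames.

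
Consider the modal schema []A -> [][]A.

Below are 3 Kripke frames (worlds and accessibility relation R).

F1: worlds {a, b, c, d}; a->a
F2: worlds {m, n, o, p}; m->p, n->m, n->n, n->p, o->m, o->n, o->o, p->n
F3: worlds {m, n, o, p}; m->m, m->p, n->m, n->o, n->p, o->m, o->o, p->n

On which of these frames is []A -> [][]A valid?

F1

Frame correspondent (Sahlqvist): forall x forall y forall z (Rxy & Ryz -> Rxz) — i.e. transitivity.
F1: ✓.
F2: fails — Rom and Rmp but not Rop.
F3: fails — Rom and Rmp but not Rop.
Valid on: F1.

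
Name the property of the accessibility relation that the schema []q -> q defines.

Suppose □q→q is valid. At any x set V(q)={w : Rxw}. Then □q holds at x, so q holds at x, i.e. Rxx.

reflexivity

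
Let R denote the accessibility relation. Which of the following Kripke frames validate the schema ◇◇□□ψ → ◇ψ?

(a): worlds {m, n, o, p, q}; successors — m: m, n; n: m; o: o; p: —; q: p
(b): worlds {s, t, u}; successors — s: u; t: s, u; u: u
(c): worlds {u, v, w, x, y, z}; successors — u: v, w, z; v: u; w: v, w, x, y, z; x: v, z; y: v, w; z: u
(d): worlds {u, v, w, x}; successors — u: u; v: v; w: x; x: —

Frame correspondent (Sahlqvist): ∀x ∀y (xR²y → ∃w (yR²w ∧ xRw)) — i.e. a generalized confluence (Geach) condition.
(a): holds.
(b): holds.
(c): fails — uR²x but no t with xR²t and uRt.
(d): holds.

(a), (b), (d)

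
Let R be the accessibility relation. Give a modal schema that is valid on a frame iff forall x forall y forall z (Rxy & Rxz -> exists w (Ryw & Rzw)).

This is convergence; the standard corresponding axiom is .2: ◇□ψ → □◇ψ.
Suppose ◇□ψ→□◇ψ is valid. Take Rxy, Rxz and set V(ψ)={w : Ryw}. Then □ψ at y so ◇□ψ at x, so □◇ψ at x, so ◇ψ at z, giving w with Rzw and Ryw.

◇□ψ → □◇ψ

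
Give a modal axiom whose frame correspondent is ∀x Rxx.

This is reflexivity; the standard corresponding axiom is T: □q → q.

□q → q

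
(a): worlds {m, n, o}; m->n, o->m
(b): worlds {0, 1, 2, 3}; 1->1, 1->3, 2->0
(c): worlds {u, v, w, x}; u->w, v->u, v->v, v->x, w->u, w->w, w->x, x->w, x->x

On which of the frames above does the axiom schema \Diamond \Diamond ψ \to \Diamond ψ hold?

(b)

The schema corresponds to a generalized confluence (Geach) condition: \forall x \forall y (x R^2 y \to \exists w (y = w \wedge xRw)).
(a): fails — oR²n but no w with n=w and oRw.
(b): ✓.
(c): fails — uR²u but no t with u=t and uRt.
Valid on: (b).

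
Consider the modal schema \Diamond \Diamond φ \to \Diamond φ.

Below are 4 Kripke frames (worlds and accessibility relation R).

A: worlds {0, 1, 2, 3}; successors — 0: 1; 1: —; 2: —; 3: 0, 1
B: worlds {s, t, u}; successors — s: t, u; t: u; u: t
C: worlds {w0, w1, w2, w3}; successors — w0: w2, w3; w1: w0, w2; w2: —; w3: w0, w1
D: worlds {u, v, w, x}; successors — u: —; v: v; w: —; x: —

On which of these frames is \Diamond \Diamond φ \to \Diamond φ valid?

This is the axiom for transitivity; its first-order frame correspondent is \forall x \forall y \forall z (Rxy \wedge Ryz \to Rxz).
A: ✓.
B: fails — Rtu and Rut but not Rtt.
C: fails — Rw1w0 and Rw0w3 but not Rw1w3.
D: ✓.

A, D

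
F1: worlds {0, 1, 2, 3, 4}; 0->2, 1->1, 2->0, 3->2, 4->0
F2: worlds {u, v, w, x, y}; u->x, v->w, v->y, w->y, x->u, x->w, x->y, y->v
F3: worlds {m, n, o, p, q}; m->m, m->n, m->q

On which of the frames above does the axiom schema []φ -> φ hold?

This is the axiom for reflexivity; its first-order frame correspondent is forall x Rxx.
F1: fails — world 0 does not see itself.
F2: fails — world u does not see itself.
F3: fails — world n does not see itself.
Valid on no frame.

none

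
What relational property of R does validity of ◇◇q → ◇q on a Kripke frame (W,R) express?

This is a form of the 4 axiom.
It corresponds to transitivity: ∀x ∀y ∀z (Rxy ∧ Ryz → Rxz).

transitivity: ∀x ∀y ∀z (Rxy ∧ Ryz → Rxz)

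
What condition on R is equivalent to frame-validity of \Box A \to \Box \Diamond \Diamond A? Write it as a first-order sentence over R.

\forall x \forall z (xRz \to \exists w (xRw \wedge z R^2 w))

This is a Sahlqvist (Geach-type) schema ◇^0□^1A → □^1◇^2A.
First-order correspondent: \forall x \forall z (xRz \to \exists w (xRw \wedge z R^2 w)).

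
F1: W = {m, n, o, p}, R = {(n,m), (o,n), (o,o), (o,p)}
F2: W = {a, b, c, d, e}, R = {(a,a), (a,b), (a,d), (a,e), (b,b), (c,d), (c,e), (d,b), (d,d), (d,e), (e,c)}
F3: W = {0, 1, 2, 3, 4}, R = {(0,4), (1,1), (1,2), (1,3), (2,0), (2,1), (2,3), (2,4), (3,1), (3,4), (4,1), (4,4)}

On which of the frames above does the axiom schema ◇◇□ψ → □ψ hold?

The schema corresponds to a generalized confluence (Geach) condition: ∀x ∀y ∀z ((xR²y ∧ xRz) → ∃w (yRw ∧ z = w)).
F1: fails — oR²m, oRn but no w with mRw and n=w.
F2: fails — aR²b, aRa but no w with bRw and a=w.
F3: fails — 0R²1, 0R4 but no w with 1Rw and 4=w.
Valid on no frame.

none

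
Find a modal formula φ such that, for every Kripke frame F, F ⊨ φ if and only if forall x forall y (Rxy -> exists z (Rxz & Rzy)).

□□s → □s

The condition is density. The C4 schema □□s → □s defines it.
Suppose □□s→□s is valid. Take Rxy and set V(s)={w : xR²w}. Then □□s at x, so □s at x, so s at y, i.e. ∃z(Rxz∧Rzy).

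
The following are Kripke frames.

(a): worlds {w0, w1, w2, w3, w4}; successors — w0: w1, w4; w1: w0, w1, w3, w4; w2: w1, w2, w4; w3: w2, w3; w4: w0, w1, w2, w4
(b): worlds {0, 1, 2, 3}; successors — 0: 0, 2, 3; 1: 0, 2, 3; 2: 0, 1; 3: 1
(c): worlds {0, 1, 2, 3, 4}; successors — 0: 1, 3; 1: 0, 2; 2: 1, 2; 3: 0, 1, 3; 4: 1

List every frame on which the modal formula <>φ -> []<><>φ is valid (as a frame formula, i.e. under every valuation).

(b)

This is the axiom for a generalized confluence (Geach) condition; its first-order frame correspondent is forall x forall y forall z ((xRy & xRz) -> exists w (y = w & z R^2 w)).
(a): fails — w1Rw0, w1Rw3 but no w with w0=w and w3R²w.
(b): holds.
(c): fails — 3R0, 3R1 but no w with 0=w and 1R²w.
Valid on: (b).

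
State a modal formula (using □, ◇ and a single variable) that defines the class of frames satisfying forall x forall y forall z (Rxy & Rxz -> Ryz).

This is the Euclidean property; the standard corresponding axiom is 5: ◇p → □◇p.

◇p → □◇p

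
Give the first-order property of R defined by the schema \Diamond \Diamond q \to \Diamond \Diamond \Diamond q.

This is a Sahlqvist (Geach-type) schema ◇^2□^0q → □^0◇^3q.
Minimal-valuation argument: fix x; take any y with xR^2y and any z with xR^0z. Set V(q) to the set of worlds R-reachable from y in exactly 0 steps. Then □^0q holds at y, so the antecedent holds at x; validity forces ◇^3q at z, giving a w with zR^3w and yR^0w.
First-order correspondent: \forall x \forall y (x R^2 y \to \exists w (y = w \wedge x R^3 w)).

\forall x \forall y (x R^2 y \to \exists w (y = w \wedge x R^3 w))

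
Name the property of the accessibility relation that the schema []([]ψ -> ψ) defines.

Shift-reflexivity

Suppose □(□ψ→ψ) is valid. Take Rxy and set V(ψ)={w : Ryw}. Then at y, □ψ holds; since □(□ψ→ψ) at x, □ψ→ψ at y, so ψ at y, i.e. Ryy.
Conversely, any frame satisfying forall x forall y (Rxy -> Ryy) validates the schema.
So the correspondent is shift-reflexivity.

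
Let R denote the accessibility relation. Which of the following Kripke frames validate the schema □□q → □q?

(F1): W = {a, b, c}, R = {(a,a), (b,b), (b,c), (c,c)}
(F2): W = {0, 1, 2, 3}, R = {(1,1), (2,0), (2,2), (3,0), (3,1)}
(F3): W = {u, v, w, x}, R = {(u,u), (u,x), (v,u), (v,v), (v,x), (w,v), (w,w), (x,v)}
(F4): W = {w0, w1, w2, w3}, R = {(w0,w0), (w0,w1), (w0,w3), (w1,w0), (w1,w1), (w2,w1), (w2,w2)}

(F1), (F3), (F4)

This is the axiom for density; its first-order frame correspondent is ∀x ∀y (Rxy → ∃z (Rxz ∧ Rzy)).
(F1): condition met.
(F2): fails — R30 but no z with R3z and Rz0.
(F3): condition met.
(F4): condition met.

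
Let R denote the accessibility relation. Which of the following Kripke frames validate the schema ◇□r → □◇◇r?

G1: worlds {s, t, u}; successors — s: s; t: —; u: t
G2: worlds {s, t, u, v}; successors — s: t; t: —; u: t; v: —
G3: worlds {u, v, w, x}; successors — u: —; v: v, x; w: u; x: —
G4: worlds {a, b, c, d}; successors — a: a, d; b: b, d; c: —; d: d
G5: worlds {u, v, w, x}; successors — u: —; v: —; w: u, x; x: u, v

Frame correspondent (Sahlqvist): ∀x ∀y ∀z ((xRy ∧ xRz) → ∃w (yRw ∧ zR²w)) — i.e. a generalized confluence (Geach) condition.
G1: fails — uRt, uRt but no w with tRw and tR²w.
G2: fails — sRt, sRt but no w with tRw and tR²w.
G3: fails — vRv, vRx but no t with vRt and xR²t.
G4: condition met.
G5: fails — wRu, wRu but no t with uRt and uR²t.

G4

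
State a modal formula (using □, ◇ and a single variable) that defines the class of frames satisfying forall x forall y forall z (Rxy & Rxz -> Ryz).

◇p → □◇p

A defining formula is ◇p → □◇p (the 5 axiom).
Suppose ◇p→□◇p is valid. Take Rxy, Rxz and set V(p)={y}. Then ◇p at x, so □◇p at x, so ◇p at z, so some w with Rzw has p; w=y, i.e. Rzy. By symmetry of the argument, Ryz.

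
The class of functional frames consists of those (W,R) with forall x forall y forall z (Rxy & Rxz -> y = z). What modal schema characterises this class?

◇r → □r

A defining formula is ◇r → □r (the CD axiom).
Suppose ◇r→□r is valid. Take Rxy, Rxz and set V(r)={y}. Then ◇r at x, so □r at x, so r at z, i.e. z=y.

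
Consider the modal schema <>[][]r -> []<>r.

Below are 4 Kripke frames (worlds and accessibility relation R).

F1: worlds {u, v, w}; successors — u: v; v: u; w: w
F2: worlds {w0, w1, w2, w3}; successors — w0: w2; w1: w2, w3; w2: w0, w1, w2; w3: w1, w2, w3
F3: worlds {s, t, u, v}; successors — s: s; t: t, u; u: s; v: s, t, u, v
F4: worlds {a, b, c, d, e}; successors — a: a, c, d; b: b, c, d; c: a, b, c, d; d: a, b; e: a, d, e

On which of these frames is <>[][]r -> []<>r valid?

F2, F4

Frame correspondent (Sahlqvist): forall x forall y forall z ((xRy & xRz) -> exists w (y R^2 w & zRw)) — i.e. a generalized confluence (Geach) condition.
F1: fails — uRv, uRv but no t with vR²t and vRt.
F2: condition met.
F3: fails — tRu, tRt but no w with uR²w and tRw.
F4: condition met.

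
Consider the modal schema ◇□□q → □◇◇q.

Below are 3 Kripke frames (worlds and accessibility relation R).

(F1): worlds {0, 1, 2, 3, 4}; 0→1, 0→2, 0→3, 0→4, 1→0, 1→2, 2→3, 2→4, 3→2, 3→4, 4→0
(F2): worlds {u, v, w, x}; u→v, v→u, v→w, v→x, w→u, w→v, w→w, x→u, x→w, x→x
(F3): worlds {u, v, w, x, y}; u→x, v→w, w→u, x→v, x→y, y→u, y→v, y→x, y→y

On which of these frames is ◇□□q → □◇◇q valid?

(F1), (F2)

The schema corresponds to a generalized confluence (Geach) condition: ∀x ∀y ∀z ((xRy ∧ xRz) → ∃w (yR²w ∧ zR²w)).
(F1): condition met.
(F2): condition met.
(F3): fails — yRu, yRv but no t with uR²t and vR²t.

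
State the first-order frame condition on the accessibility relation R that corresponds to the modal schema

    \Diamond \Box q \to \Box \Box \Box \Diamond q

\forall x \forall y \forall z ((xRy \wedge x R^3 z) \to \exists w (yRw \wedge zRw))

This is a Sahlqvist (Geach-type) schema ◇^1□^1q → □^3◇^1q.
Minimal-valuation argument: fix x; take any y with xR^1y and any z with xR^3z. Set V(q) to the set of worlds R-reachable from y in exactly 1 step. Then □^1q holds at y, so the antecedent holds at x; validity forces ◇^1q at z, giving a w with zR^1w and yR^1w.
First-order correspondent: \forall x \forall y \forall z ((xRy \wedge x R^3 z) \to \exists w (yRw \wedge zRw)).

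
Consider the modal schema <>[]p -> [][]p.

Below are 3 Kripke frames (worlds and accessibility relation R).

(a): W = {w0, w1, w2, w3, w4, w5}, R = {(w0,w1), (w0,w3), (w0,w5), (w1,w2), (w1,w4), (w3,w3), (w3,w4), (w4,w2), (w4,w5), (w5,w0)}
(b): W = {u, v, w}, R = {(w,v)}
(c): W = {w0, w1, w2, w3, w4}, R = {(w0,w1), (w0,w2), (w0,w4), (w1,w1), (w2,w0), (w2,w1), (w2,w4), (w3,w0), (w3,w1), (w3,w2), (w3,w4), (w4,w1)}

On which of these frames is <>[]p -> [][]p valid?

Frame correspondent (Sahlqvist): forall x forall y forall z ((xRy & x R^2 z) -> exists w (yRw & z = w)) — i.e. a generalized confluence (Geach) condition.
(a): fails — w0Rw1, w0R²w0 but no w with w1Rw and w0=w.
(b): holds.
(c): fails — w0Rw1, w0R²w0 but no w with w1Rw and w0=w.
Valid on: (b).

(b)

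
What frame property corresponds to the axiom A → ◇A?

reflexivity: ∀x Rxx

Replacing A by ¬A and contraposing gives the equivalent schema □A → A.
Suppose □A→A is valid. At any x set V(A)={w : Rxw}. Then □A holds at x, so A holds at x, i.e. Rxx.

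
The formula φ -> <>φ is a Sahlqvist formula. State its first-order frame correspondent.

reflexivity

This schema is equivalent to the T axiom □φ → φ.
Its frame correspondent is reflexivity — forall x Rxx.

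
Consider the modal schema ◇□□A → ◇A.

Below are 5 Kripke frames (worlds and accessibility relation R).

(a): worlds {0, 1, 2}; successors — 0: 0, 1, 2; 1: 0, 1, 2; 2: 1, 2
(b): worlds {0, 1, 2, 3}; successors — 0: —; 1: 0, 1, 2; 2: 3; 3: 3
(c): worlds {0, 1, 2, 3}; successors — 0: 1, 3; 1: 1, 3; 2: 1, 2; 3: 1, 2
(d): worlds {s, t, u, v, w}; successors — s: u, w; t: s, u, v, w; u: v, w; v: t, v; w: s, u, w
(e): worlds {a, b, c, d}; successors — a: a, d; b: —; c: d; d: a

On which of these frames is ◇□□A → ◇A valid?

(a), (c), (d), (e)

Frame correspondent (Sahlqvist): ∀x ∀y (xRy → ∃w (yR²w ∧ xRw)) — i.e. a generalized confluence (Geach) condition.
(a): ✓.
(b): fails — 1R0 but no w with 0R²w and 1Rw.
(c): ✓.
(d): ✓.
(e): ✓.
Valid on: (a), (c), (d), (e).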